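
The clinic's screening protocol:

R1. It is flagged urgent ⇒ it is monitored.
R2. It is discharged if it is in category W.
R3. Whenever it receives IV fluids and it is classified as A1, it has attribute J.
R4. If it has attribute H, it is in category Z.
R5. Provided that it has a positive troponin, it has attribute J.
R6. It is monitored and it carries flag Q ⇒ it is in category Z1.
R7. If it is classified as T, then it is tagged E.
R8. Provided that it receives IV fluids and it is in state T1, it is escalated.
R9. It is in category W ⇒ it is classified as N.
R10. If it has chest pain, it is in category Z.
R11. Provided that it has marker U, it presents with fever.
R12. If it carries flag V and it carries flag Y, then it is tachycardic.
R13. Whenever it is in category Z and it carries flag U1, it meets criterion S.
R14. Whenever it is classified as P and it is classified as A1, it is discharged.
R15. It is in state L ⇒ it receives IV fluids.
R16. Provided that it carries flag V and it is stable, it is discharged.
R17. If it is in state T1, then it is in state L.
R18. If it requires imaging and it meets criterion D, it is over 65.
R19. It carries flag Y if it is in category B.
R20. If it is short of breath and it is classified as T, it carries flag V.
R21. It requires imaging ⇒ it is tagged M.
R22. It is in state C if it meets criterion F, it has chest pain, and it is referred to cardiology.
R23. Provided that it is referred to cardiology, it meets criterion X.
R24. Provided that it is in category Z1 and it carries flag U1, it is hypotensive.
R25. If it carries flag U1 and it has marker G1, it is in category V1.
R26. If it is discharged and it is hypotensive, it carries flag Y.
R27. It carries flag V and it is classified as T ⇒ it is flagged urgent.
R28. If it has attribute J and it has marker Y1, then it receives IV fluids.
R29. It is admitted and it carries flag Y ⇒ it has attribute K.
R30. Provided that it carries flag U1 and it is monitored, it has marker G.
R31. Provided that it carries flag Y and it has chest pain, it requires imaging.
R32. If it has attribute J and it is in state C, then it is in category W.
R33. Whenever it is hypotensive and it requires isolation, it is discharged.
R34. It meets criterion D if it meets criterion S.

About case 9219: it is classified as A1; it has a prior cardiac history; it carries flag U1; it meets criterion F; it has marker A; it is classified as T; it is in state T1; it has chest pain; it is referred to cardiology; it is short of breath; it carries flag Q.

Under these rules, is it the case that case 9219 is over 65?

Yes

By R10 (it has chest pain): it is in category Z.
By R13 (it is in category Z, it carries flag U1): it meets criterion S.
By R17 (it is in state T1): it is in state L.
By R20 (it is short of breath, it is classified as T): it carries flag V.
By R22 (it meets criterion F, it has chest pain, it is referred to cardiology): it is in state C.
By R27 (it carries flag V, it is classified as T): it is flagged urgent.
By R34 (it meets criterion S): it meets criterion D.
By R1 (it is flagged urgent): it is monitored.
By R6 (it is monitored, it carries flag Q): it is in category Z1.
By R15 (it is in state L): it receives IV fluids.
By R24 (it is in category Z1, it carries flag U1): it is hypotensive.
By R3 (it receives IV fluids, it is classified as A1): it has attribute J.
By R32 (it has attribute J, it is in state C): it is in category W.
By R2 (it is in category W): it is discharged.
By R26 (it is discharged, it is hypotensive): it carries flag Y.
By R31 (it carries flag Y, it has chest pain): it requires imaging.
By R18 (it requires imaging, it meets criterion D): it is over 65.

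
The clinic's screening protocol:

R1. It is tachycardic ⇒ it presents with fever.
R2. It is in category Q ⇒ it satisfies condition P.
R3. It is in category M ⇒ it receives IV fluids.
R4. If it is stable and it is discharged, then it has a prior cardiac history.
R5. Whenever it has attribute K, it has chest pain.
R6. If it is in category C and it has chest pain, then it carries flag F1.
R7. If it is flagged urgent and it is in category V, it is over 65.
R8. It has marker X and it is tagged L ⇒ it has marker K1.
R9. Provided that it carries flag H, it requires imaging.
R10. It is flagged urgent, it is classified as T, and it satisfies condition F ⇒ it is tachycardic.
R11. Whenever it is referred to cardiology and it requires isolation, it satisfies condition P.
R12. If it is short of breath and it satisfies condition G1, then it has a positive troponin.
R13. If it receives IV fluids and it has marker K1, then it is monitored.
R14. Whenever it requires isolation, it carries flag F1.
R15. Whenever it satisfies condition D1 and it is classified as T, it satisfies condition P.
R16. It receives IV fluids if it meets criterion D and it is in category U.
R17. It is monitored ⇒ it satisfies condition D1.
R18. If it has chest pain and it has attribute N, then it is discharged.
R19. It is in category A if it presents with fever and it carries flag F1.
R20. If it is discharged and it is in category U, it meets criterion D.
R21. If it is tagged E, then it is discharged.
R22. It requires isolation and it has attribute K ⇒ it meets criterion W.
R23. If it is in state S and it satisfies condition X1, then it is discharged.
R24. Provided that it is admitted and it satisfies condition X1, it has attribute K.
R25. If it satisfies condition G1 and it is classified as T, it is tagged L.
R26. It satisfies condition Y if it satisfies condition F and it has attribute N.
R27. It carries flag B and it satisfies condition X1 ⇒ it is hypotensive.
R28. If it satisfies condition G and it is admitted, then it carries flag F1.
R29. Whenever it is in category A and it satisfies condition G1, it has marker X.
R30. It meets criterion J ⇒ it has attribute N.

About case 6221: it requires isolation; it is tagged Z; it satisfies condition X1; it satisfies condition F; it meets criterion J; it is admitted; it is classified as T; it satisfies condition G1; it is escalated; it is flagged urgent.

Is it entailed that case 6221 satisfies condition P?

Forward chaining from the given facts derives: is tachycardic, carries flag F1, has attribute K, is tagged L, has attribute N, presents with fever, has chest pain, is discharged, is in category A, meets criterion W, satisfies condition Y, has marker X, has marker K1.
Rules concluding "it satisfies condition P": R2 needs "it is in category Q"; R11 needs "it is referred to cardiology"; R15 needs "it satisfies condition D1" — none of these are established.

No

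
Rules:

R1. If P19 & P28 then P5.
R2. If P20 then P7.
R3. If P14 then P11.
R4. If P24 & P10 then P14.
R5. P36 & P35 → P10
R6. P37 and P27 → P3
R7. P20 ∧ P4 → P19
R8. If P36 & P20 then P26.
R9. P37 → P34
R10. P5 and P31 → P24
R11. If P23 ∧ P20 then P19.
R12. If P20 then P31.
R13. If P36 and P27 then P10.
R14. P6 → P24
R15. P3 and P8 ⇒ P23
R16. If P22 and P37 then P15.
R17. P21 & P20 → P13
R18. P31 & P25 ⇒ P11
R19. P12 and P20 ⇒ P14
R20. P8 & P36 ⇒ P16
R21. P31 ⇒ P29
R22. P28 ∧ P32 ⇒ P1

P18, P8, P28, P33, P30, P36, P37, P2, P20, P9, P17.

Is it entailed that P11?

No

Forward chaining from the given facts derives: P7, P26, P34, P31, P16, P29.
Rules concluding P11: R3 needs P14; R18 needs P25 — none of these are established.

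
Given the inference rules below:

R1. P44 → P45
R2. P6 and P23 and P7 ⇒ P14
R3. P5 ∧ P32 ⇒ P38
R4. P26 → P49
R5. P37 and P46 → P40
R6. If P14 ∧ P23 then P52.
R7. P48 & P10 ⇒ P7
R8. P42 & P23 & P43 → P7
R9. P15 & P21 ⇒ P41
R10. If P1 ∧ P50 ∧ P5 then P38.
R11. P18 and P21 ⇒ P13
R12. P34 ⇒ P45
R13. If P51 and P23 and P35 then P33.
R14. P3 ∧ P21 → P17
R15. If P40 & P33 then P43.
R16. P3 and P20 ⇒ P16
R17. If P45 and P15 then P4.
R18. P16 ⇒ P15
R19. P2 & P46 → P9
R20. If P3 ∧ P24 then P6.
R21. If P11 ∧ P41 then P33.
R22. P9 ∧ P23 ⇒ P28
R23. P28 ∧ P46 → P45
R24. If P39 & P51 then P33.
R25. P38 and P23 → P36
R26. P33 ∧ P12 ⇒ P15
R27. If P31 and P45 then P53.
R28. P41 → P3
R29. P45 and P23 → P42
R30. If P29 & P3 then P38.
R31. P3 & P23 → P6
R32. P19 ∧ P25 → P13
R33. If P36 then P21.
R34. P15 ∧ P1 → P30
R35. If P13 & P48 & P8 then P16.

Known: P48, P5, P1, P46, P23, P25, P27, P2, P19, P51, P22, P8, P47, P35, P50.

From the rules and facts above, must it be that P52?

No

Forward chaining from the given facts derives: P38, P33, P9, P28, P45, P36, P42, P13, P21, P16, P15, P30, P41, P4, P3, P6, P17.
The only rule concluding P52 is R6, which needs P14; that is never established.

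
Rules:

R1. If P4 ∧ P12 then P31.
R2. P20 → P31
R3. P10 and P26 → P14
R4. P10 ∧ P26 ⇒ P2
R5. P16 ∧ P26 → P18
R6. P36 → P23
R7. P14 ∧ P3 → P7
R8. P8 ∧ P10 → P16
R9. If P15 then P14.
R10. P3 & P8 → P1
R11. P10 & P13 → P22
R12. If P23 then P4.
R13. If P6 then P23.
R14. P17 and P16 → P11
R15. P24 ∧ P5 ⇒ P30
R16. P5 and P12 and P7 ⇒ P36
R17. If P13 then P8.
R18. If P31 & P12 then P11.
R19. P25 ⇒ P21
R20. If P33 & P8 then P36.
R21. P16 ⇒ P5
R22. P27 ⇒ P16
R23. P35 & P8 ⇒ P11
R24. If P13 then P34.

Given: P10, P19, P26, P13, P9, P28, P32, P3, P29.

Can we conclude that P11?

No

Forward chaining from the given facts derives: P14, P2, P7, P22, P8, P34, P16, P1, P5, P18.
Rules concluding P11: R14 needs P17; R18 needs P31; R23 needs P35 — none of these are established.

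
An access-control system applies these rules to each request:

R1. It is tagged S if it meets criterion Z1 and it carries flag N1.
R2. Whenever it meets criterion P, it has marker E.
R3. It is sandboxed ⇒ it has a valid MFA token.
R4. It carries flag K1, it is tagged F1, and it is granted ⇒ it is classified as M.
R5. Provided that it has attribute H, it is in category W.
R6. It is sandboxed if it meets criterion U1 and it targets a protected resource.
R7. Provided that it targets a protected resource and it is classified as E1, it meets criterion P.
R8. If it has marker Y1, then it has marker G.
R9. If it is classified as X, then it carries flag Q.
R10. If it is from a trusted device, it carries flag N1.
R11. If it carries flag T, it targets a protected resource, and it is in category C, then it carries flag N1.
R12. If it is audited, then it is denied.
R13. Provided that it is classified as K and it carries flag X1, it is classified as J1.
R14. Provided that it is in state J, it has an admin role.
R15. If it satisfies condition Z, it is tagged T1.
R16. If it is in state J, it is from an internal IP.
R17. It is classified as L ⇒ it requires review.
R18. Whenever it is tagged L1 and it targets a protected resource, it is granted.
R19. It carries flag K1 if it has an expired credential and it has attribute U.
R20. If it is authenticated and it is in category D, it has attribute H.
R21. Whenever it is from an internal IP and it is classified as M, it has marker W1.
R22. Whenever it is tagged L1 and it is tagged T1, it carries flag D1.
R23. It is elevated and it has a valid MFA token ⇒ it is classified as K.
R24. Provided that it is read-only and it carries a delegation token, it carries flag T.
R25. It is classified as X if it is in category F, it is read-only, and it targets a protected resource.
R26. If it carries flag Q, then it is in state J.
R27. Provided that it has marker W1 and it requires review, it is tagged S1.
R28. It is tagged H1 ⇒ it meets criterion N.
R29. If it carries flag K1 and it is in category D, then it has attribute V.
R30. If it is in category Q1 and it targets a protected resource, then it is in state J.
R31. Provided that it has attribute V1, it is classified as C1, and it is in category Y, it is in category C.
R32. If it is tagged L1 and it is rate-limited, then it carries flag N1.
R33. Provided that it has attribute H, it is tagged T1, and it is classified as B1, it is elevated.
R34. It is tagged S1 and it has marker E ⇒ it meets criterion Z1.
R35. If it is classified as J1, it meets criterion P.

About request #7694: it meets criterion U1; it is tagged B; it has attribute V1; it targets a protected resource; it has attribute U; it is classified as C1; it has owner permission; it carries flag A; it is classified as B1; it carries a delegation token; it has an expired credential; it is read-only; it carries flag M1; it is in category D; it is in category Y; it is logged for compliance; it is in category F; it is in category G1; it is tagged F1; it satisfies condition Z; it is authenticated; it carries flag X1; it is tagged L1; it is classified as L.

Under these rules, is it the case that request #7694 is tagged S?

Yes

By R6 (it meets criterion U1, it targets a protected resource): it is sandboxed.
By R15 (it satisfies condition Z): it is tagged T1.
By R17 (it is classified as L): it requires review.
By R18 (it is tagged L1, it targets a protected resource): it is granted.
By R19 (it has an expired credential, it has attribute U): it carries flag K1.
By R20 (it is authenticated, it is in category D): it has attribute H.
By R24 (it is read-only, it carries a delegation token): it carries flag T.
By R25 (it is in category F, it is read-only, it targets a protected resource): it is classified as X.
By R31 (it has attribute V1, it is classified as C1, it is in category Y): it is in category C.
By R33 (it has attribute H, it is tagged T1, it is classified as B1): it is elevated.
By R3 (it is sandboxed): it has a valid MFA token.
By R4 (it carries flag K1, it is tagged F1, it is granted): it is classified as M.
By R9 (it is classified as X): it carries flag Q.
By R11 (it carries flag T, it targets a protected resource, it is in category C): it carries flag N1.
By R23 (it is elevated, it has a valid MFA token): it is classified as K.
By R26 (it carries flag Q): it is in state J.
By R13 (it is classified as K, it carries flag X1): it is classified as J1.
By R16 (it is in state J): it is from an internal IP.
By R21 (it is from an internal IP, it is classified as M): it has marker W1.
By R27 (it has marker W1, it requires review): it is tagged S1.
By R35 (it is classified as J1): it meets criterion P.
By R2 (it meets criterion P): it has marker E.
By R34 (it is tagged S1, it has marker E): it meets criterion Z1.
By R1 (it meets criterion Z1, it carries flag N1): it is tagged S.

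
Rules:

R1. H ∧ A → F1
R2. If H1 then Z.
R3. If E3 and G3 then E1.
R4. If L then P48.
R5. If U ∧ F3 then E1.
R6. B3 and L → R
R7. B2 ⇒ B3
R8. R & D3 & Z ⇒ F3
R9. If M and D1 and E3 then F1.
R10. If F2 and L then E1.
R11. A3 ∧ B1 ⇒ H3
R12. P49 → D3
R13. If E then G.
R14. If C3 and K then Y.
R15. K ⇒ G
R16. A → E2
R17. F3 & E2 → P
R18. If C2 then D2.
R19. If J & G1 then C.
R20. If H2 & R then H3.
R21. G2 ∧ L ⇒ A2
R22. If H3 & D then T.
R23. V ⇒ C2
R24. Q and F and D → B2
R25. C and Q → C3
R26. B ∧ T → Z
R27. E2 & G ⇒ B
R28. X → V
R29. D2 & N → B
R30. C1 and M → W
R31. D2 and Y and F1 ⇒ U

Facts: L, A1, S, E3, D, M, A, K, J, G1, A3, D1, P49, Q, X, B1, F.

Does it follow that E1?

Yes

F1  (by R9: M, D1, E3)
H3  (by R11: A3, B1)
D3  (by R12: P49)
G  (by R15: K)
E2  (by R16: A)
C  (by R19: J, G1)
T  (by R22: H3, D)
B2  (by R24: Q, F, D)
C3  (by R25: C, Q)
B  (by R27: E2, G)
V  (by R28: X)
B3  (by R7: B2)
Y  (by R14: C3, K)
C2  (by R23: V)
Z  (by R26: B, T)
R  (by R6: B3, L)
F3  (by R8: R, D3, Z)
D2  (by R18: C2)
U  (by R31: D2, Y, F1)
E1  (by R5: U, F3)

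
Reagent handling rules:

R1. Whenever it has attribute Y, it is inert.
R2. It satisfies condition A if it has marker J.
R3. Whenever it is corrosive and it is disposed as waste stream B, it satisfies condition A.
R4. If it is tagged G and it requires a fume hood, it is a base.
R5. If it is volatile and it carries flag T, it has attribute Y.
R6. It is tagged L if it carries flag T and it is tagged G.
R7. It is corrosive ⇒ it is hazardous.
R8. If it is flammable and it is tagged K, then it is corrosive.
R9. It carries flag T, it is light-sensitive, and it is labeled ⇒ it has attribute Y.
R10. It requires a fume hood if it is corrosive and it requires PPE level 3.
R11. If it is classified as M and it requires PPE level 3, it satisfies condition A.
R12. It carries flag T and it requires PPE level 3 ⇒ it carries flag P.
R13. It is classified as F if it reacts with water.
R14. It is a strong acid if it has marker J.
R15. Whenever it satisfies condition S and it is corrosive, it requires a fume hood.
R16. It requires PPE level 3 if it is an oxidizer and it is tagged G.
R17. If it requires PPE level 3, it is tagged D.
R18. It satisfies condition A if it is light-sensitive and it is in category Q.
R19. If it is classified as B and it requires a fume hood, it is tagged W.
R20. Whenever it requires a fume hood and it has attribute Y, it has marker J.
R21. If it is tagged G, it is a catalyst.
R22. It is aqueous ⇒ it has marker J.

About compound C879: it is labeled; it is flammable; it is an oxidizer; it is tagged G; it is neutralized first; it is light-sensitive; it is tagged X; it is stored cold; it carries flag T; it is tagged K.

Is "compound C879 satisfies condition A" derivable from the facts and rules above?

Yes

By R8 (it is flammable, it is tagged K): it is corrosive.
By R9 (it carries flag T, it is light-sensitive, it is labeled): it has attribute Y.
By R16 (it is an oxidizer, it is tagged G): it requires PPE level 3.
By R10 (it is corrosive, it requires PPE level 3): it requires a fume hood.
By R20 (it requires a fume hood, it has attribute Y): it has marker J.
By R2 (it has marker J): it satisfies condition A.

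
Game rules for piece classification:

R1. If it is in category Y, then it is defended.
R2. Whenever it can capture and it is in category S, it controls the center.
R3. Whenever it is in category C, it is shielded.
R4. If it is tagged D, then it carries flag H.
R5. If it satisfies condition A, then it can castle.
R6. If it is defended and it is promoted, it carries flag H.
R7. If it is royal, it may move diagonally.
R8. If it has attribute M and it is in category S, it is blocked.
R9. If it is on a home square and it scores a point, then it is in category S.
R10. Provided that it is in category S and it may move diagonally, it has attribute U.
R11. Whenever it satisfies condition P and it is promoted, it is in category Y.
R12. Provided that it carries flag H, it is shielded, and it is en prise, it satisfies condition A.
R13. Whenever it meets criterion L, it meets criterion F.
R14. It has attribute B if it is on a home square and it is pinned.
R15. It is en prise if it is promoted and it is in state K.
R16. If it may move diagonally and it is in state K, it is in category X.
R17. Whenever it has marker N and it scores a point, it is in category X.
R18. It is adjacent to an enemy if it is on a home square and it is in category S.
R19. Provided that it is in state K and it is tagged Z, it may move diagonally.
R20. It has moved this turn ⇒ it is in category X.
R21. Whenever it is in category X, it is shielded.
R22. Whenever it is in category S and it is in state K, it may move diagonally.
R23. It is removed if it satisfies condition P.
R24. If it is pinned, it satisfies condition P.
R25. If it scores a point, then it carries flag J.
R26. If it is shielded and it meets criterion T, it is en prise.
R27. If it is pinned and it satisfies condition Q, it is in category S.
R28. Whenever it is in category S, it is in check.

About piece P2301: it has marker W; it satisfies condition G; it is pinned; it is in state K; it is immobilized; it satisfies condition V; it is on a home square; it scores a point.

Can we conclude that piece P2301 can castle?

No

Forward chaining from the given facts derives: is in category S, has attribute B, is adjacent to an enemy, may move diagonally, satisfies condition P, carries flag J, is in check, has attribute U, is in category X, is shielded, is removed.
The only rule concluding "it can castle" is R5, which needs "it satisfies condition A"; that is never established.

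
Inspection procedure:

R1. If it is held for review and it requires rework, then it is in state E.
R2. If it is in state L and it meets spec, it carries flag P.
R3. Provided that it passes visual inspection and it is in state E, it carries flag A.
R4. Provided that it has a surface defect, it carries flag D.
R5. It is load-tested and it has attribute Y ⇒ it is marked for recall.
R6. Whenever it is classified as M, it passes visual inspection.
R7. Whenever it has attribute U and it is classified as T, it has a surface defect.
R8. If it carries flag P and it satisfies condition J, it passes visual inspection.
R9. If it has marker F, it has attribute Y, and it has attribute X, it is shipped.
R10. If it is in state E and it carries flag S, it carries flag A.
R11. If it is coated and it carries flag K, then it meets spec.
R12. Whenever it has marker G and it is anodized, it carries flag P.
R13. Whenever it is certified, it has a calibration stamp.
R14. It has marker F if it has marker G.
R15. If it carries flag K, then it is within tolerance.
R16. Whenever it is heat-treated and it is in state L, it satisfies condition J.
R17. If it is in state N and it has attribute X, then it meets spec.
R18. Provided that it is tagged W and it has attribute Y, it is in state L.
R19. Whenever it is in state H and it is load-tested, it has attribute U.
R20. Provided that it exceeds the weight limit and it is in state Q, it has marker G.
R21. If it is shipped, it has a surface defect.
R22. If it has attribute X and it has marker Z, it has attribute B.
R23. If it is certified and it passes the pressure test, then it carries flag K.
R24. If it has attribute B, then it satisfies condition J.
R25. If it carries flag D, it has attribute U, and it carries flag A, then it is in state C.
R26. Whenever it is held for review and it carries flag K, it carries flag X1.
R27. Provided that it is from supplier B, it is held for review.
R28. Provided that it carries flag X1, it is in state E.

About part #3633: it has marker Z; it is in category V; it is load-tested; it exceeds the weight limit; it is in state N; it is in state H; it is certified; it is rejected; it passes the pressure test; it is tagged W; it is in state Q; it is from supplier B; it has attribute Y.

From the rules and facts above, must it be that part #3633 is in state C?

No

Forward chaining from the given facts derives: is marked for recall, has a calibration stamp, is in state L, has attribute U, has marker G, carries flag K, is held for review, has marker F, is within tolerance, carries flag X1, is in state E.
The only rule concluding "it is in state C" is R25, which needs "it carries flag D"; that is never established.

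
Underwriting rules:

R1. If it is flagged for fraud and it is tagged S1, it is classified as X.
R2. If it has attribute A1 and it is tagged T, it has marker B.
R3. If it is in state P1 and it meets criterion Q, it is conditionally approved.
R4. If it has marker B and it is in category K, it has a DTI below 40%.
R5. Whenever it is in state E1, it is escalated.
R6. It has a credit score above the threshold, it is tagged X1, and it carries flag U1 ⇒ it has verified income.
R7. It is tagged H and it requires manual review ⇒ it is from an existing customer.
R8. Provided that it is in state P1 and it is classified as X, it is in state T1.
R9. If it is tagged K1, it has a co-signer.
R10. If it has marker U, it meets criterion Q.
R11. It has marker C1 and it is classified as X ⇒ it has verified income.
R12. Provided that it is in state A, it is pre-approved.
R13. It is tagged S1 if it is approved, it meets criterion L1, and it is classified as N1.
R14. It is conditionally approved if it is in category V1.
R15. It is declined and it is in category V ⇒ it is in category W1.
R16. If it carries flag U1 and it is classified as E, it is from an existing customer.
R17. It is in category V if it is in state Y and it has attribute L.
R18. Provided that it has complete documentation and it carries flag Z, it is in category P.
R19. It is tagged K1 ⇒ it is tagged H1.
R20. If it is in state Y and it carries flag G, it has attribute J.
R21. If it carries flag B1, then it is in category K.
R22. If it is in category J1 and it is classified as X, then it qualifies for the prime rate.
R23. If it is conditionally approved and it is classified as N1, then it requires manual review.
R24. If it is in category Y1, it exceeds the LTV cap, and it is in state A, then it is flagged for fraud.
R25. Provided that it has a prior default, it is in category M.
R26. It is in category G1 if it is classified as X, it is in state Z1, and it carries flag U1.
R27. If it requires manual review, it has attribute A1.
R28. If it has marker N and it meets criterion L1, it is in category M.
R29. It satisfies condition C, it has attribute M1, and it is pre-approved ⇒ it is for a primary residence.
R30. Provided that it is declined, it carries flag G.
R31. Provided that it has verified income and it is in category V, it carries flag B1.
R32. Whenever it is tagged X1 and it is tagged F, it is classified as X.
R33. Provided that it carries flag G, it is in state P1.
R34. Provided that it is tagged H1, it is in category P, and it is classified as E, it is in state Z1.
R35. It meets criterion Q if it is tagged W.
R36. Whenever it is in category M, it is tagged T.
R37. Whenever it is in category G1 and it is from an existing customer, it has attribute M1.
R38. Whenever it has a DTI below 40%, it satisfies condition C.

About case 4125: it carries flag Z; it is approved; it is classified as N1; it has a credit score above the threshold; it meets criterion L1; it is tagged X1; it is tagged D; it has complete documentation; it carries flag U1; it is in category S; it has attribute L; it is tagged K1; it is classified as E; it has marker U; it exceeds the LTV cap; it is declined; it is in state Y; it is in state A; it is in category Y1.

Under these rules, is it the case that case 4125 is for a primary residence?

Forward chaining from the given facts derives: has verified income, has a co-signer, meets criterion Q, is pre-approved, is tagged S1, is from an existing customer, is in category V, is in category P, is tagged H1, is flagged for fraud, carries flag G, carries flag B1, is in state P1, is in state Z1, is classified as X, is conditionally approved, is in state T1, is in category W1, has attribute J, is in category K, requires manual review, is in category G1, has attribute A1, has attribute M1.
The only rule concluding "it is for a primary residence" is R29, which needs "it satisfies condition C"; that is never established.

No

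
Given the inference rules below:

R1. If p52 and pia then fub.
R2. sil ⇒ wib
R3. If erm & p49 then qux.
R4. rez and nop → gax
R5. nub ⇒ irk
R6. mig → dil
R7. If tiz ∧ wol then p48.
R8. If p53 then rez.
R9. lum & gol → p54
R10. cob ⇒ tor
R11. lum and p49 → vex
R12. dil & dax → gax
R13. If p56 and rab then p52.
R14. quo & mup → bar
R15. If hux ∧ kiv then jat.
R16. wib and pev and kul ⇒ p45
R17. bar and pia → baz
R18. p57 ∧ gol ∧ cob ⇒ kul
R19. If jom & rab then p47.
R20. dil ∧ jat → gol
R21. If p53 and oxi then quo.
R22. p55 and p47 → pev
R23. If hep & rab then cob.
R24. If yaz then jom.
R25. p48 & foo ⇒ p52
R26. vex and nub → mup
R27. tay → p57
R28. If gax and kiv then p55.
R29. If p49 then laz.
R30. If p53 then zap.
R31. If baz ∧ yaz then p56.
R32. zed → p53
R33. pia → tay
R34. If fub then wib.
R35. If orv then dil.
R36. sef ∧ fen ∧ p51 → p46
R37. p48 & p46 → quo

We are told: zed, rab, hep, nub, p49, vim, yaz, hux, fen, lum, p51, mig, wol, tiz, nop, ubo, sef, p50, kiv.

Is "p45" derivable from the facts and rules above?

No

Forward chaining from the given facts derives: irk, dil, p48, vex, jat, gol, cob, jom, mup, laz, p53, p46, quo, rez, p54, tor, bar, p47, zap, gax, p55, pev.
The only rule concluding p45 is R16, which needs wib; that is never established.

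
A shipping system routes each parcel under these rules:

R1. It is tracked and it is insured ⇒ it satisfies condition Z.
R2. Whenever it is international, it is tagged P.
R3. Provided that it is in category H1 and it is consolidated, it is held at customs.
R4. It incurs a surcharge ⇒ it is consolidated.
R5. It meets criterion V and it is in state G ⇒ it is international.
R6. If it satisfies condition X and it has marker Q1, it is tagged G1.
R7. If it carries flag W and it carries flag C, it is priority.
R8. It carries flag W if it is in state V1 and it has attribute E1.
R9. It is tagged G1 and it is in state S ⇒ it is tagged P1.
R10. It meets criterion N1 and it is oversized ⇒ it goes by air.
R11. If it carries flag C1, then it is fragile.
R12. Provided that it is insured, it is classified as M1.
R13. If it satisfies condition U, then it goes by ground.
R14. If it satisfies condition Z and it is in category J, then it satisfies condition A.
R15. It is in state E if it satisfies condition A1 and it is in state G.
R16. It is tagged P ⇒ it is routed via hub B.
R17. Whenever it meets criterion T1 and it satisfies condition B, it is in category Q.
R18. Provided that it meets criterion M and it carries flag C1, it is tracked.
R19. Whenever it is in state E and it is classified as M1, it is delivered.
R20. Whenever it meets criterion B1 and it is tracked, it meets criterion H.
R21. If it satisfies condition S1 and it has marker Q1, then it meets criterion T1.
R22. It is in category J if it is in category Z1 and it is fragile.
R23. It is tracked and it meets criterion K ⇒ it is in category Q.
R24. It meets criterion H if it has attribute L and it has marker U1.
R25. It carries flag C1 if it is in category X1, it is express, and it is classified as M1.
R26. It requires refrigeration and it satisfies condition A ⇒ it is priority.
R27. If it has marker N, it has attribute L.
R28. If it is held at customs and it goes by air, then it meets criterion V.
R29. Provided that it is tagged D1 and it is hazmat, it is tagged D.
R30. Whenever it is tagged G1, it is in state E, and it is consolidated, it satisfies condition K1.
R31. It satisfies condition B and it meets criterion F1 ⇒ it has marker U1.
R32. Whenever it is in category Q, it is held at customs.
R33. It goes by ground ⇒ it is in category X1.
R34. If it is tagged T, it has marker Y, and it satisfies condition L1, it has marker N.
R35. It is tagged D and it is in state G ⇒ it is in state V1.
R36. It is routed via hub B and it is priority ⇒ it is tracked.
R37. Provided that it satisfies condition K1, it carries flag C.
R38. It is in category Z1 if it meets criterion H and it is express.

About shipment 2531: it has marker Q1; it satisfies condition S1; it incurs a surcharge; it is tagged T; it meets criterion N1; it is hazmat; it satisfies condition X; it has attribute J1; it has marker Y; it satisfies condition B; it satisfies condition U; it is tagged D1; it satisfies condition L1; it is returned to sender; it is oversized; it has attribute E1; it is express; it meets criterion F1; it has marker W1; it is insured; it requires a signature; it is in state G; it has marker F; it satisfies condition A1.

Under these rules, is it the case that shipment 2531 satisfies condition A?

By R4 (it incurs a surcharge): it is consolidated.
By R6 (it satisfies condition X, it has marker Q1): it is tagged G1.
By R10 (it meets criterion N1, it is oversized): it goes by air.
By R12 (it is insured): it is classified as M1.
By R13 (it satisfies condition U): it goes by ground.
By R15 (it satisfies condition A1, it is in state G): it is in state E.
By R21 (it satisfies condition S1, it has marker Q1): it meets criterion T1.
By R29 (it is tagged D1, it is hazmat): it is tagged D.
By R30 (it is tagged G1, it is in state E, it is consolidated): it satisfies condition K1.
By R31 (it satisfies condition B, it meets criterion F1): it has marker U1.
By R33 (it goes by ground): it is in category X1.
By R34 (it is tagged T, it has marker Y, it satisfies condition L1): it has marker N.
By R35 (it is tagged D, it is in state G): it is in state V1.
By R37 (it satisfies condition K1): it carries flag C.
By R8 (it is in state V1, it has attribute E1): it carries flag W.
By R17 (it meets criterion T1, it satisfies condition B): it is in category Q.
By R25 (it is in category X1, it is express, it is classified as M1): it carries flag C1.
By R27 (it has marker N): it has attribute L.
By R32 (it is in category Q): it is held at customs.
By R7 (it carries flag W, it carries flag C): it is priority.
By R11 (it carries flag C1): it is fragile.
By R24 (it has attribute L, it has marker U1): it meets criterion H.
By R28 (it is held at customs, it goes by air): it meets criterion V.
By R38 (it meets criterion H, it is express): it is in category Z1.
By R5 (it meets criterion V, it is in state G): it is international.
By R22 (it is in category Z1, it is fragile): it is in category J.
By R2 (it is international): it is tagged P.
By R16 (it is tagged P): it is routed via hub B.
By R36 (it is routed via hub B, it is priority): it is tracked.
By R1 (it is tracked, it is insured): it satisfies condition Z.
By R14 (it satisfies condition Z, it is in category J): it satisfies condition A.

Yes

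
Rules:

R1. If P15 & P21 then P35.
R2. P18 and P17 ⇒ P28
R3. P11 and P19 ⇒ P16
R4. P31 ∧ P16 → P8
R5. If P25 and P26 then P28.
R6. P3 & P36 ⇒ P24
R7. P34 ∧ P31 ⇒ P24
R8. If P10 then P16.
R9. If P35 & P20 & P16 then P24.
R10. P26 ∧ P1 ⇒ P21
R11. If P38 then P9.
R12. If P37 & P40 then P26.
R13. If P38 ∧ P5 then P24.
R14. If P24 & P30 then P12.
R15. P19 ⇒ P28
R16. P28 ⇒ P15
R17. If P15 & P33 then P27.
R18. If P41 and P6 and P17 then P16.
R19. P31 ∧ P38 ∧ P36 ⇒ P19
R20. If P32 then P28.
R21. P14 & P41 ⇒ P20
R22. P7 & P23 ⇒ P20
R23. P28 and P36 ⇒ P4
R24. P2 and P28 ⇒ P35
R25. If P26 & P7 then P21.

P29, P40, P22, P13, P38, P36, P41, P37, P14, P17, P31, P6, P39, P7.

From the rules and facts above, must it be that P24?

Yes

P26  (by R12: P37, P40)
P16  (by R18: P41, P6, P17)
P19  (by R19: P31, P38, P36)
P20  (by R21: P14, P41)
P21  (by R25: P26, P7)
P28  (by R15: P19)
P15  (by R16: P28)
P35  (by R1: P15, P21)
P24  (by R9: P35, P20, P16)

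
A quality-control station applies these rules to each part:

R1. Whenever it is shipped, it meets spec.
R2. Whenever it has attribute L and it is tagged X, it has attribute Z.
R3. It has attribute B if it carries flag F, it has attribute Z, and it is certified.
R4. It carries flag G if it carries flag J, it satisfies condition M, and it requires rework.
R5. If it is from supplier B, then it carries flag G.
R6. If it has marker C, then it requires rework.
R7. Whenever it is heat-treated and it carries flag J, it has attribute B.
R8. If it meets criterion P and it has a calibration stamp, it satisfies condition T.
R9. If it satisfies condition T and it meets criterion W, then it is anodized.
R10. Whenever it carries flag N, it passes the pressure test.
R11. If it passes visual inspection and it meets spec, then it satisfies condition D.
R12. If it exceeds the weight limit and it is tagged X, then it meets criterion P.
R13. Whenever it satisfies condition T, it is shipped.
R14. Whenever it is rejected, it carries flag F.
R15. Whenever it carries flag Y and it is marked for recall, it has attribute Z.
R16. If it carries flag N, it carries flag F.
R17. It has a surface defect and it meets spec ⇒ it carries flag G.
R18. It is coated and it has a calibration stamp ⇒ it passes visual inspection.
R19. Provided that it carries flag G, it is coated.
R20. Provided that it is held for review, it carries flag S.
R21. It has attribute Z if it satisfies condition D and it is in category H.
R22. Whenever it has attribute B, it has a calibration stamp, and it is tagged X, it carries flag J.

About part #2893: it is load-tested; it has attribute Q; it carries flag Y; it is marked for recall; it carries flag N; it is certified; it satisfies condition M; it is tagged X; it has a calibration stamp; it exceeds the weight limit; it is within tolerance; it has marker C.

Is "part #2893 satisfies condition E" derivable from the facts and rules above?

No

Forward chaining from the given facts derives: requires rework, passes the pressure test, meets criterion P, has attribute Z, carries flag F, has attribute B, satisfies condition T, is shipped, carries flag J, meets spec, carries flag G, is coated, passes visual inspection, satisfies condition D.
No rule has "it satisfies condition E" as its conclusion, and it is not among the given facts.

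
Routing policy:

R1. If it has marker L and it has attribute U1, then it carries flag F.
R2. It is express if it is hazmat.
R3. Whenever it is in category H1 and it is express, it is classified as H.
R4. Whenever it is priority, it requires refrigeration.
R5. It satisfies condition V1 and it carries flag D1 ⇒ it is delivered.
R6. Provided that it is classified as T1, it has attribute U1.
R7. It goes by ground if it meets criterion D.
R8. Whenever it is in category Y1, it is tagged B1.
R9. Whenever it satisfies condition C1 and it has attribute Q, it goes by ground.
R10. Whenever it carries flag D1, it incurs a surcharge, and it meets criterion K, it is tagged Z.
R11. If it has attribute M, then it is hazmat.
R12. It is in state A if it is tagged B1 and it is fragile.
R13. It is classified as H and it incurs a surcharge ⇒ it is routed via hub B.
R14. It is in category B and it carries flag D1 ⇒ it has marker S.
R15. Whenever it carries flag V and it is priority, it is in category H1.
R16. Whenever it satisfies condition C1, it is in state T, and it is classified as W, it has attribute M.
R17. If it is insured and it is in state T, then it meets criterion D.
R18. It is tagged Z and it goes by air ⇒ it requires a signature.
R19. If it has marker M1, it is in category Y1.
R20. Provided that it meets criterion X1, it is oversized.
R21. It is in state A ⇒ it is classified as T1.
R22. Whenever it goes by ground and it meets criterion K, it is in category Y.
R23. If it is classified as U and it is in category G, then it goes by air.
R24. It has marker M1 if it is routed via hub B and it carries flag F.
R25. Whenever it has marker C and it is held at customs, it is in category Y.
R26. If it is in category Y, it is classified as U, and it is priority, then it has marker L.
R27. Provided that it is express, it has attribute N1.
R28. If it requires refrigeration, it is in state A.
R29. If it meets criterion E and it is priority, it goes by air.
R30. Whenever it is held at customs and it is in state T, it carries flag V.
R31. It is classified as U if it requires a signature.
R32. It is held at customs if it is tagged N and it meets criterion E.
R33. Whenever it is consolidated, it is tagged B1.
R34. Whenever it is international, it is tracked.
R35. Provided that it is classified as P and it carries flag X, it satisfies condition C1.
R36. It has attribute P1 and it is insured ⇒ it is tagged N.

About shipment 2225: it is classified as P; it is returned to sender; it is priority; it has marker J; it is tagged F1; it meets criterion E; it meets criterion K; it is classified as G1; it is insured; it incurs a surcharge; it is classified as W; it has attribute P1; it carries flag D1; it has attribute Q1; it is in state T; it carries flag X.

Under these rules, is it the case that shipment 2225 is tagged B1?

Yes

By R4 (it is priority): it requires refrigeration.
By R10 (it carries flag D1, it incurs a surcharge, it meets criterion K): it is tagged Z.
By R17 (it is insured, it is in state T): it meets criterion D.
By R28 (it requires refrigeration): it is in state A.
By R29 (it meets criterion E, it is priority): it goes by air.
By R35 (it is classified as P, it carries flag X): it satisfies condition C1.
By R36 (it has attribute P1, it is insured): it is tagged N.
By R7 (it meets criterion D): it goes by ground.
By R16 (it satisfies condition C1, it is in state T, it is classified as W): it has attribute M.
By R18 (it is tagged Z, it goes by air): it requires a signature.
By R21 (it is in state A): it is classified as T1.
By R22 (it goes by ground, it meets criterion K): it is in category Y.
By R31 (it requires a signature): it is classified as U.
By R32 (it is tagged N, it meets criterion E): it is held at customs.
By R6 (it is classified as T1): it has attribute U1.
By R11 (it has attribute M): it is hazmat.
By R26 (it is in category Y, it is classified as U, it is priority): it has marker L.
By R30 (it is held at customs, it is in state T): it carries flag V.
By R1 (it has marker L, it has attribute U1): it carries flag F.
By R2 (it is hazmat): it is express.
By R15 (it carries flag V, it is priority): it is in category H1.
By R3 (it is in category H1, it is express): it is classified as H.
By R13 (it is classified as H, it incurs a surcharge): it is routed via hub B.
By R24 (it is routed via hub B, it carries flag F): it has marker M1.
By R19 (it has marker M1): it is in category Y1.
By R8 (it is in category Y1): it is tagged B1.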